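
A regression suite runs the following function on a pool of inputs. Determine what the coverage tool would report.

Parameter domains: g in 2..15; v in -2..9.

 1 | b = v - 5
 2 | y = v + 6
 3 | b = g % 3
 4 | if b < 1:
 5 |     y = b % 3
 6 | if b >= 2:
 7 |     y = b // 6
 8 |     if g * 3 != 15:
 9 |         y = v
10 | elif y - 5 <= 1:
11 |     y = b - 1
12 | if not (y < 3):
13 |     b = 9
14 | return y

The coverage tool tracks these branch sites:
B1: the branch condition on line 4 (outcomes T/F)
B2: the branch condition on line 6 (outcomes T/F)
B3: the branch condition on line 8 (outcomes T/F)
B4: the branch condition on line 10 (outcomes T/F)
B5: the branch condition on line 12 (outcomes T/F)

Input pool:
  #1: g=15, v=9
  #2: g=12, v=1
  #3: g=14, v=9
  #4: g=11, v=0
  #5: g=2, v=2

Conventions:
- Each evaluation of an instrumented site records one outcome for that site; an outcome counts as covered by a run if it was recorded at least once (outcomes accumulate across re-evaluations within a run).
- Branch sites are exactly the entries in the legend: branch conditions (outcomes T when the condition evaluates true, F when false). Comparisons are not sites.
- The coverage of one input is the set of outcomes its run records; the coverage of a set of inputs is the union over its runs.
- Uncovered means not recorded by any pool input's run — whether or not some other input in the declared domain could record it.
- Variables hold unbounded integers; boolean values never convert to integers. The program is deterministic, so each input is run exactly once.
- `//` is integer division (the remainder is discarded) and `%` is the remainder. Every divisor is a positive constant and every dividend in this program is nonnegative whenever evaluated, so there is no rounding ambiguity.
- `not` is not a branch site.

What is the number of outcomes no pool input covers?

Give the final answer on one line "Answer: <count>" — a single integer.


input #1 (g=15, v=9): events B1->T, B2->F, B4->T, B5->F; covers B1=T, B2=F, B4=T, B5=F
input #2 (g=12, v=1): events B1->T, B2->F, B4->T, B5->F; covers B1=T, B2=F, B4=T, B5=F
input #3 (g=14, v=9): events B1->F, B2->T, B3->T, B5->T; covers B1=F, B2=T, B3=T, B5=T
input #4 (g=11, v=0): events B1->F, B2->T, B3->T, B5->F; covers B1=F, B2=T, B3=T, B5=F
input #5 (g=2, v=2): events B1->F, B2->T, B3->T, B5->F; covers B1=F, B2=T, B3=T, B5=F
union over the pool: B1=T, B1=F, B2=T, B2=F, B3=T, B4=T, B5=T, B5=F
uncovered (2 of 10): B3=F, B4=F
Answer: 2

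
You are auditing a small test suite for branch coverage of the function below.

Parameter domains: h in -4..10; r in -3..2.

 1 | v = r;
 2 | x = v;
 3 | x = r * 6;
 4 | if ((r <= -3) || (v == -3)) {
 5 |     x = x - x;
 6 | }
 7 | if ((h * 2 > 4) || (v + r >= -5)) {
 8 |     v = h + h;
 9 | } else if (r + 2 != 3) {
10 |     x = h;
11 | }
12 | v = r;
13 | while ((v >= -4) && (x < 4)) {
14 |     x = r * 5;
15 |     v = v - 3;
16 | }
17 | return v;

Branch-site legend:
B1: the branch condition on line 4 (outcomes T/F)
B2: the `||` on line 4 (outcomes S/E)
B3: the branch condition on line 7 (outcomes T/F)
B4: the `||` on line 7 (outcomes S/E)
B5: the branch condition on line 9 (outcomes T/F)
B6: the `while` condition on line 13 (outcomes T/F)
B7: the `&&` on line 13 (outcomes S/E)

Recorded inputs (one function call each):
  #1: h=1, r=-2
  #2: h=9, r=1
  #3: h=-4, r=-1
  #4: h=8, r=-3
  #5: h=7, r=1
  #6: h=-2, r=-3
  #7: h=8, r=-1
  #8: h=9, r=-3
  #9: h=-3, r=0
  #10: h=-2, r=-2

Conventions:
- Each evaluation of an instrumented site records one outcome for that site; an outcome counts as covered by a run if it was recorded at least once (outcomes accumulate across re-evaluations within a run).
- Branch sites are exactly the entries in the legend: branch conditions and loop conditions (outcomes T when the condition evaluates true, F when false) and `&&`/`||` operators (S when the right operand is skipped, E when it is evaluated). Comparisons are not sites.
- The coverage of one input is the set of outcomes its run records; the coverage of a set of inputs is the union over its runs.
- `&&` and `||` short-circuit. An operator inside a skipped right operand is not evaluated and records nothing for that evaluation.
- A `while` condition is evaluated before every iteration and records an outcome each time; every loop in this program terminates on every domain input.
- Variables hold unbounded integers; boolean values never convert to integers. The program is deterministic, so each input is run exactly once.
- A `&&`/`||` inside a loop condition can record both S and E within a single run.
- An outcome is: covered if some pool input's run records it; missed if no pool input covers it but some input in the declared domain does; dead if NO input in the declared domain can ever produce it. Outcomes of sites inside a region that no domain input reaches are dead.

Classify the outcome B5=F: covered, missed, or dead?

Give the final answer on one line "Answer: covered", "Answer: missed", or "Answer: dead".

no pool input records B5=F
checking all 90 inputs in the declared domain: B5=F is never recorded -> dead

Answer: dead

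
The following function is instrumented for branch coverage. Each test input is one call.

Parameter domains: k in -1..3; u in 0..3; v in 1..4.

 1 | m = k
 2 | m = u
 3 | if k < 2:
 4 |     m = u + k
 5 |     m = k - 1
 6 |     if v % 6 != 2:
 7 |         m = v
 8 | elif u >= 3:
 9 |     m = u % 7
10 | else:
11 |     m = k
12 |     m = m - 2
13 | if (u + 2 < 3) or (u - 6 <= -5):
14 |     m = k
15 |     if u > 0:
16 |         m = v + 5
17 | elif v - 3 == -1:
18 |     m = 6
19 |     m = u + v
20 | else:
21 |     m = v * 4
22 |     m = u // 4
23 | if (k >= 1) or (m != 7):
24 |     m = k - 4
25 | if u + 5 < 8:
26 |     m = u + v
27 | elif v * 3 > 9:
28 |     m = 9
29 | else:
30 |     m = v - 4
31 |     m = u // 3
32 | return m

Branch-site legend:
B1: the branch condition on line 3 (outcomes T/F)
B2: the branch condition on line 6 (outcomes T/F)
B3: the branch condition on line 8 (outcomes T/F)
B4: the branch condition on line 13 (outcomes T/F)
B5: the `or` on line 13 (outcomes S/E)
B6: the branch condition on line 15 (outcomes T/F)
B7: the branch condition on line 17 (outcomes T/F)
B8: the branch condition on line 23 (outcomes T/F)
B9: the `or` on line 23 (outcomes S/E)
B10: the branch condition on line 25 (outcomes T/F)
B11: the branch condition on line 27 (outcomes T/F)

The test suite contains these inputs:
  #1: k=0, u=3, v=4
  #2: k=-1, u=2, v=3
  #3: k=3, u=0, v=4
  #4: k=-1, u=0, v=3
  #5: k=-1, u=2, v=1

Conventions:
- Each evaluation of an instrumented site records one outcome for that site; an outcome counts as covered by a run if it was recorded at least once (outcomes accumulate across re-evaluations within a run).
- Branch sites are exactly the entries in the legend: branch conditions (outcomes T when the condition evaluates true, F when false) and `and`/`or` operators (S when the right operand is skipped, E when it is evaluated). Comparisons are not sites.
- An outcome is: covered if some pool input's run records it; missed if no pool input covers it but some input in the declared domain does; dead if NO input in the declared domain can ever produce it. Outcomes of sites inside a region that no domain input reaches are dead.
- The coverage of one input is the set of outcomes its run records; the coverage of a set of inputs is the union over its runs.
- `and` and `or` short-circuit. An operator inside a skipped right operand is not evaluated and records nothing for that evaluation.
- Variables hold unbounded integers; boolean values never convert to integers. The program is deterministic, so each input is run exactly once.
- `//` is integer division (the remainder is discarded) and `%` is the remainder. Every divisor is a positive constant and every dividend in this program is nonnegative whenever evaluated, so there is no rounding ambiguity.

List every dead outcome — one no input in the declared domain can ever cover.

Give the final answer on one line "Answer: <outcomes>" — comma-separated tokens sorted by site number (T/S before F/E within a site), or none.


running all 80 domain inputs and tallying outcomes:
  reachable outcomes have witnesses, e.g. B1=T (e.g. k=-1, u=0, v=1), B1=F (e.g. k=2, u=0, v=1), B2=T (e.g. k=-1, u=0, v=1), B2=F (e.g. k=-1, u=0, v=2)
Answer: none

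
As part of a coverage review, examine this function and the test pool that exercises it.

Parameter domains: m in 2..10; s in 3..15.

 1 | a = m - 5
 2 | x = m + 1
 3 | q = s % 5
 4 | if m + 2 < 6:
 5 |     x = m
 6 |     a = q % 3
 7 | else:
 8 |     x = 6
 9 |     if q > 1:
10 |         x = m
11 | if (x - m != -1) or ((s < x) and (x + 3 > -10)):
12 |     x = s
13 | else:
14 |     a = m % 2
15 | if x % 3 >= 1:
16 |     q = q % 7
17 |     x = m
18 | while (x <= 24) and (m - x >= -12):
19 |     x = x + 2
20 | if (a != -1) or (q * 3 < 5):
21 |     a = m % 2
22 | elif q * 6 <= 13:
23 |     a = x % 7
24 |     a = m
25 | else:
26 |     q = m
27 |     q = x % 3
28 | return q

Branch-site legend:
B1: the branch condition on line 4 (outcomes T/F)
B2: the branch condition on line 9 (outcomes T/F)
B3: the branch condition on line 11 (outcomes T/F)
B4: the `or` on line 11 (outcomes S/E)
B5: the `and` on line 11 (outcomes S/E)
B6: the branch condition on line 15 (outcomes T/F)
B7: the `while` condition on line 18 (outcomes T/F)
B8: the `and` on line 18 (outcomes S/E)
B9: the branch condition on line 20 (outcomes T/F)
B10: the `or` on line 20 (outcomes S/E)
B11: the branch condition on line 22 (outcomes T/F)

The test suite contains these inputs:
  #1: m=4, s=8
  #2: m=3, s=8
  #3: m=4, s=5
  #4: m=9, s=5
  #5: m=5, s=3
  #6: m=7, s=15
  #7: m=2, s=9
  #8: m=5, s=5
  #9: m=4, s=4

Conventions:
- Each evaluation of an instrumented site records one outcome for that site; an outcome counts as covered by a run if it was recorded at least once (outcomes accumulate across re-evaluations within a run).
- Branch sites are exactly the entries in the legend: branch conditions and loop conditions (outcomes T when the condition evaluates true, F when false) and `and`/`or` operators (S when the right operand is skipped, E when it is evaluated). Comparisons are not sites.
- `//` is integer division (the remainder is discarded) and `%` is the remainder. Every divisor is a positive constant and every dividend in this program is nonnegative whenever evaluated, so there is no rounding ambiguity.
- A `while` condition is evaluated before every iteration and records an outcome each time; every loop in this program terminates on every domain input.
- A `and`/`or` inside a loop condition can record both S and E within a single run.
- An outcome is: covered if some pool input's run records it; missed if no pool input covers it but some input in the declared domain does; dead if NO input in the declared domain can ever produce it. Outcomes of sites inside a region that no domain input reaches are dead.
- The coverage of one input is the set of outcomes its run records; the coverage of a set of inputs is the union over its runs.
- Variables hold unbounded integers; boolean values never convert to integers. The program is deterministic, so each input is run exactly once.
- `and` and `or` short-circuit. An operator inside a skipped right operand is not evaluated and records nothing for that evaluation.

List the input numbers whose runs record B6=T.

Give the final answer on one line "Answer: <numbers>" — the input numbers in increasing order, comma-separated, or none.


input #1 (m=4, s=8): records B6=T
input #2 (m=3, s=8): records B6=T
input #3 (m=4, s=5): records B6=T
input #4 (m=9, s=5): records B6=T
input #5 (m=5, s=3): does not record B6=T
input #6 (m=7, s=15): does not record B6=T
input #7 (m=2, s=9): does not record B6=T
input #8 (m=5, s=5): records B6=T
input #9 (m=4, s=4): records B6=T
Answer: 1, 2, 3, 4, 8, 9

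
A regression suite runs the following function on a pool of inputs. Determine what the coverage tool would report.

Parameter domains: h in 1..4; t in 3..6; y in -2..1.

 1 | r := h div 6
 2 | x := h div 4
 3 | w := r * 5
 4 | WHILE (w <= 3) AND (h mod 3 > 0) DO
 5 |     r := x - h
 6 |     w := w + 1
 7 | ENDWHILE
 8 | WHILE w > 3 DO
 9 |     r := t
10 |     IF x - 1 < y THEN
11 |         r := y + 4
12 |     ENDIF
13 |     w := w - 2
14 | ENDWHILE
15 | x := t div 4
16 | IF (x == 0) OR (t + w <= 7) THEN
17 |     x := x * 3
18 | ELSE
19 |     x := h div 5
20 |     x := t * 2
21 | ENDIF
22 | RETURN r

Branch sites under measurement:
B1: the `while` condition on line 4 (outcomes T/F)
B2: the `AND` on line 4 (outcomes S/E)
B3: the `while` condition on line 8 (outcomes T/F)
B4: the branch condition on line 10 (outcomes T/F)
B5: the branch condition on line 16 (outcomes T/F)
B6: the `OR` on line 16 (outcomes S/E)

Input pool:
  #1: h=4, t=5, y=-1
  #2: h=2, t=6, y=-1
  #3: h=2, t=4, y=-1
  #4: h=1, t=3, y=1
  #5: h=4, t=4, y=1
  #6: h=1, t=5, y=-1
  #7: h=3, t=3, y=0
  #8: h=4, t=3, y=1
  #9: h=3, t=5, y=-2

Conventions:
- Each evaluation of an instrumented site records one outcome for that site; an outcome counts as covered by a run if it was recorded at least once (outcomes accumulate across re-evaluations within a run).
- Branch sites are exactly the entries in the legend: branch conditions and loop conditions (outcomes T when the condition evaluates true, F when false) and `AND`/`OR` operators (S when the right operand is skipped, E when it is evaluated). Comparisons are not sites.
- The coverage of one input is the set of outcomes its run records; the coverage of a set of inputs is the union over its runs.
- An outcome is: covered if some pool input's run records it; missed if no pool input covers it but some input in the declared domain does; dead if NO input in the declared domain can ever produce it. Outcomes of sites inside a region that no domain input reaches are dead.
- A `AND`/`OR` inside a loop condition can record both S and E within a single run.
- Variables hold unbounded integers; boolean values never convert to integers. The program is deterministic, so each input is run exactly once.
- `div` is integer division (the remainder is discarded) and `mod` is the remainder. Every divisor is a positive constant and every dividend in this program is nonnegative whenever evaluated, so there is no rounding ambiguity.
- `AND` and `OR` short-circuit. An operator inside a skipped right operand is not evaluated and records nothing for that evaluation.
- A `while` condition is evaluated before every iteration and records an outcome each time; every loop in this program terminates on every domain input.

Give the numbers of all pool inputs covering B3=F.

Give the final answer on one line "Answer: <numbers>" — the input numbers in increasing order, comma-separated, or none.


input #1 (h=4, t=5, y=-1): covers B3=F
input #2 (h=2, t=6, y=-1): covers B3=F
input #3 (h=2, t=4, y=-1): covers B3=F
input #4 (h=1, t=3, y=1): covers B3=F
input #5 (h=4, t=4, y=1): covers B3=F
input #6 (h=1, t=5, y=-1): covers B3=F
input #7 (h=3, t=3, y=0): covers B3=F
input #8 (h=4, t=3, y=1): covers B3=F
input #9 (h=3, t=5, y=-2): covers B3=F
Answer: 1, 2, 3, 4, 5, 6, 7, 8, 9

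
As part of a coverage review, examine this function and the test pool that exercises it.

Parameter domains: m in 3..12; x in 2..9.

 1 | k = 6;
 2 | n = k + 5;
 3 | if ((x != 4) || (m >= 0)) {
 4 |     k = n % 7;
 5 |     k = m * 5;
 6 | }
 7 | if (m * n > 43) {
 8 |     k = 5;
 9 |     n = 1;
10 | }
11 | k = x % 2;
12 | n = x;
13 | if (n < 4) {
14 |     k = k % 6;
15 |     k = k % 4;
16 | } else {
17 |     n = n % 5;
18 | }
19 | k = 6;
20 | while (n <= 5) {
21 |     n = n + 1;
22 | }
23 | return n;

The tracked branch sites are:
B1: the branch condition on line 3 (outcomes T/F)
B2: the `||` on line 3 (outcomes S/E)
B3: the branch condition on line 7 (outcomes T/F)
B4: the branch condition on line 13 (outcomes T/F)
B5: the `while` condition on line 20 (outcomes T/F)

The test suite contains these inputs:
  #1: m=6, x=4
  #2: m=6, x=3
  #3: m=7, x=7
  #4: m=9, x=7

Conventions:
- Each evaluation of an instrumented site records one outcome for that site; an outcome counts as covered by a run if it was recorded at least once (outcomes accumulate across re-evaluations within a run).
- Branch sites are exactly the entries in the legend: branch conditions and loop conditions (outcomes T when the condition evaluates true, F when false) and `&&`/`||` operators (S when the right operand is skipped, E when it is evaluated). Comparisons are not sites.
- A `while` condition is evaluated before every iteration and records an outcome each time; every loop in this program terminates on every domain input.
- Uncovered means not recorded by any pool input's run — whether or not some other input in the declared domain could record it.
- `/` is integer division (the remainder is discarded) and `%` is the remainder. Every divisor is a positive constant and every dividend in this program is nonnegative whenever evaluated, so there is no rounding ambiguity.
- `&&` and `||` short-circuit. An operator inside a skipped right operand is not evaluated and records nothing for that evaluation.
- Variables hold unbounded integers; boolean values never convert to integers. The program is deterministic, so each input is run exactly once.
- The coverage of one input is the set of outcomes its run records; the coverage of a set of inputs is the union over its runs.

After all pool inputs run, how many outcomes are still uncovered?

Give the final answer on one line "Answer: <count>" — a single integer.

run #1 (m=6, x=4) runs B2->E, B1->T, B3->T, B4->F, B5->T, B5->T, B5->F; records B1=T, B2=E, B3=T, B4=F, B5=T, B5=F
run #2 (m=6, x=3) runs B2->S, B1->T, B3->T, B4->T, B5->T, B5->T, B5->T, B5->F; records B1=T, B2=S, B3=T, B4=T, B5=T, B5=F
run #3 (m=7, x=7) runs B2->S, B1->T, B3->T, B4->F, B5->T, B5->T, B5->T, B5->T, B5->F; records B1=T, B2=S, B3=T, B4=F, B5=T, B5=F
run #4 (m=9, x=7) runs B2->S, B1->T, B3->T, B4->F, B5->T, B5->T, B5->T, B5->T, B5->F; records B1=T, B2=S, B3=T, B4=F, B5=T, B5=F
union over the pool: B1=T, B2=S, B2=E, B3=T, B4=T, B4=F, B5=T, B5=F
uncovered (2 of 10): B1=F, B3=F

Answer: 2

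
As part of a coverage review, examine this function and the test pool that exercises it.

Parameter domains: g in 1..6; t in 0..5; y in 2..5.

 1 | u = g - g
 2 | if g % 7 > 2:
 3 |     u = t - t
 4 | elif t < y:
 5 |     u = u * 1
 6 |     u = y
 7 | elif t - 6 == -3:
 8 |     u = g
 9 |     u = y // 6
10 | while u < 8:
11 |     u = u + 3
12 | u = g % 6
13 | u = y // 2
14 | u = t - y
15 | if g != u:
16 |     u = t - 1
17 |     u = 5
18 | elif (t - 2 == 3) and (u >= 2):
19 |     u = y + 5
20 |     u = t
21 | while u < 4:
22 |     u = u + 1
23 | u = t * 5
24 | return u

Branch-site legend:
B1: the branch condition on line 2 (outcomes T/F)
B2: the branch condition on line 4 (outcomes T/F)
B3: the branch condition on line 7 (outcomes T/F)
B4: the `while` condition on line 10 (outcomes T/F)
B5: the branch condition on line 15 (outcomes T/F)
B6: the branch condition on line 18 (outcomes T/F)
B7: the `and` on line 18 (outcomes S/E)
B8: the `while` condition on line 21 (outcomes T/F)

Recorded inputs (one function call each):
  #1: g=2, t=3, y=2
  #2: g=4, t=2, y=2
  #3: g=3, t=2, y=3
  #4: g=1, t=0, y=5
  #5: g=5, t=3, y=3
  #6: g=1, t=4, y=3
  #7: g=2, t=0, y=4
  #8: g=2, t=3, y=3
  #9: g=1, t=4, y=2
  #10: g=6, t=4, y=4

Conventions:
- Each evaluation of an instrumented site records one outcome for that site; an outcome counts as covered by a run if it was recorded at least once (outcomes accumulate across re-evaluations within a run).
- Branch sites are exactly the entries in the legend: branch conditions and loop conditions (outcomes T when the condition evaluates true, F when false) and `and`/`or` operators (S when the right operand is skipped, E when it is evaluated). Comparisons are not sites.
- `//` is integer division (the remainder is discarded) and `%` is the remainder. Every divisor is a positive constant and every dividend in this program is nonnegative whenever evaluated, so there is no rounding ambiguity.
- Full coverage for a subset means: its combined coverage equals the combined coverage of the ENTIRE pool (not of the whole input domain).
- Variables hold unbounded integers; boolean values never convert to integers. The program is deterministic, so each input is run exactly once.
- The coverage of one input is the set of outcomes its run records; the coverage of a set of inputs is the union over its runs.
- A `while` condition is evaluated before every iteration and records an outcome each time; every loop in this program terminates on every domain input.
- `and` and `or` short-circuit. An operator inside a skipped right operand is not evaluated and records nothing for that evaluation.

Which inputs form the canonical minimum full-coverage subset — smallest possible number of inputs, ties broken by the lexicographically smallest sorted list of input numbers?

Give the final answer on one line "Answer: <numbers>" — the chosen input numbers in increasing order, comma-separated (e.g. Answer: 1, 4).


#1 (g=2, t=3, y=2) -> B1->F, B2->F, B3->T, B4->T, B4->T, B4->T, B4->F, B5->T, B8->F; covered: B1=F, B2=F, B3=T, B4=T, B4=F, B5=T, B8=F
#2 (g=4, t=2, y=2) -> B1->T, B4->T, B4->T, B4->T, B4->F, B5->T, B8->F; covered: B1=T, B4=T, B4=F, B5=T, B8=F
#3 (g=3, t=2, y=3) -> B1->T, B4->T, B4->T, B4->T, B4->F, B5->T, B8->F; covered: B1=T, B4=T, B4=F, B5=T, B8=F
#4 (g=1, t=0, y=5) -> B1->F, B2->T, B4->T, B4->F, B5->T, B8->F; covered: B1=F, B2=T, B4=T, B4=F, B5=T, B8=F
#5 (g=5, t=3, y=3) -> B1->T, B4->T, B4->T, B4->T, B4->F, B5->T, B8->F; covered: B1=T, B4=T, B4=F, B5=T, B8=F
#6 (g=1, t=4, y=3) -> B1->F, B2->F, B3->F, B4->T, B4->T, B4->T, B4->F, B5->F, B7->S, B6->F, B8->T, B8->T, B8->T, B8->F; covered: B1=F, B2=F, B3=F, B4=T, B4=F, B5=F, B6=F, B7=S, B8=T, B8=F
#7 (g=2, t=0, y=4) -> B1->F, B2->T, B4->T, B4->T, B4->F, B5->T, B8->F; covered: B1=F, B2=T, B4=T, B4=F, B5=T, B8=F
#8 (g=2, t=3, y=3) -> B1->F, B2->F, B3->T, B4->T, B4->T, B4->T, B4->F, B5->T, B8->F; covered: B1=F, B2=F, B3=T, B4=T, B4=F, B5=T, B8=F
#9 (g=1, t=4, y=2) -> B1->F, B2->F, B3->F, B4->T, B4->T, B4->T, B4->F, B5->T, B8->F; covered: B1=F, B2=F, B3=F, B4=T, B4=F, B5=T, B8=F
#10 (g=6, t=4, y=4) -> B1->T, B4->T, B4->T, B4->T, B4->F, B5->T, B8->F; covered: B1=T, B4=T, B4=F, B5=T, B8=F
together the pool reaches 14 outcomes: B1=T, B1=F, B2=T, B2=F, B3=T, B3=F, B4=T, B4=F, B5=T, B5=F, B6=F, B7=S, B8=T, B8=F
checked all size-1 subsets: none covers 14 outcomes (max 10/14)
checked all size-2 subsets: none covers 14 outcomes (max 12/14)
checked all size-3 subsets: none covers 14 outcomes (max 13/14)
inputs {1, 2, 4, 6} (size 4) cover everything; no size-4 subset with a lexicographically smaller index list covers all 14
Answer: 1, 2, 4, 6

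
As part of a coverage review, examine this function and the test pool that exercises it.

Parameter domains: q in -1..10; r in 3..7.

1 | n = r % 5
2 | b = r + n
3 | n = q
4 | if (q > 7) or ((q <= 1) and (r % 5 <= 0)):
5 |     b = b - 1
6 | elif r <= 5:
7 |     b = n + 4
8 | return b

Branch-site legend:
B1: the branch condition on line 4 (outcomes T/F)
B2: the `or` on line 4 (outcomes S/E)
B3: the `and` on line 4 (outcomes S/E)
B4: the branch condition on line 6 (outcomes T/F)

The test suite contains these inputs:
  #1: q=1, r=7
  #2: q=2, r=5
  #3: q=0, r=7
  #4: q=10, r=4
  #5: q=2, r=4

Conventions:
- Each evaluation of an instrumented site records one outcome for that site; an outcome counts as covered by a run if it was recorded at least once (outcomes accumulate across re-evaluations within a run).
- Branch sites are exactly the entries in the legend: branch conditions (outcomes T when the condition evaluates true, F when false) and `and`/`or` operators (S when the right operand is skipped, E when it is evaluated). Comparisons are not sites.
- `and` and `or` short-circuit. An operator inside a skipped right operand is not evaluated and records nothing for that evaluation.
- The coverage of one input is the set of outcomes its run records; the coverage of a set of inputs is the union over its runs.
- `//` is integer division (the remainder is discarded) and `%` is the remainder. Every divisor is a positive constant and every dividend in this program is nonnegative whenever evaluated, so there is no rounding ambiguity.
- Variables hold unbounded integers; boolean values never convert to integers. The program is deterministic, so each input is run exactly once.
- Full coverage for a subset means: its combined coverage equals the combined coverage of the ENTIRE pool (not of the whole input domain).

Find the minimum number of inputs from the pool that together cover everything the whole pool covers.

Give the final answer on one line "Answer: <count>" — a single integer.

#1 (q=1, r=7) -> B2->E, B3->E, B1->F, B4->F; covered: B1=F, B2=E, B3=E, B4=F
#2 (q=2, r=5) -> B2->E, B3->S, B1->F, B4->T; covered: B1=F, B2=E, B3=S, B4=T
#3 (q=0, r=7) -> B2->E, B3->E, B1->F, B4->F; covered: B1=F, B2=E, B3=E, B4=F
#4 (q=10, r=4) -> B2->S, B1->T; covered: B1=T, B2=S
#5 (q=2, r=4) -> B2->E, B3->S, B1->F, B4->T; covered: B1=F, B2=E, B3=S, B4=T
pool-wide coverage (8 outcomes): B1=T, B1=F, B2=S, B2=E, B3=S, B3=E, B4=T, B4=F
no size-1 subset reaches all 8 outcomes (best union: 4/8)
no size-2 subset reaches all 8 outcomes (best union: 6/8)
inputs {1, 2, 4} (size 3) cover everything; no size-3 subset with a lexicographically smaller index list covers all 8

Answer: 3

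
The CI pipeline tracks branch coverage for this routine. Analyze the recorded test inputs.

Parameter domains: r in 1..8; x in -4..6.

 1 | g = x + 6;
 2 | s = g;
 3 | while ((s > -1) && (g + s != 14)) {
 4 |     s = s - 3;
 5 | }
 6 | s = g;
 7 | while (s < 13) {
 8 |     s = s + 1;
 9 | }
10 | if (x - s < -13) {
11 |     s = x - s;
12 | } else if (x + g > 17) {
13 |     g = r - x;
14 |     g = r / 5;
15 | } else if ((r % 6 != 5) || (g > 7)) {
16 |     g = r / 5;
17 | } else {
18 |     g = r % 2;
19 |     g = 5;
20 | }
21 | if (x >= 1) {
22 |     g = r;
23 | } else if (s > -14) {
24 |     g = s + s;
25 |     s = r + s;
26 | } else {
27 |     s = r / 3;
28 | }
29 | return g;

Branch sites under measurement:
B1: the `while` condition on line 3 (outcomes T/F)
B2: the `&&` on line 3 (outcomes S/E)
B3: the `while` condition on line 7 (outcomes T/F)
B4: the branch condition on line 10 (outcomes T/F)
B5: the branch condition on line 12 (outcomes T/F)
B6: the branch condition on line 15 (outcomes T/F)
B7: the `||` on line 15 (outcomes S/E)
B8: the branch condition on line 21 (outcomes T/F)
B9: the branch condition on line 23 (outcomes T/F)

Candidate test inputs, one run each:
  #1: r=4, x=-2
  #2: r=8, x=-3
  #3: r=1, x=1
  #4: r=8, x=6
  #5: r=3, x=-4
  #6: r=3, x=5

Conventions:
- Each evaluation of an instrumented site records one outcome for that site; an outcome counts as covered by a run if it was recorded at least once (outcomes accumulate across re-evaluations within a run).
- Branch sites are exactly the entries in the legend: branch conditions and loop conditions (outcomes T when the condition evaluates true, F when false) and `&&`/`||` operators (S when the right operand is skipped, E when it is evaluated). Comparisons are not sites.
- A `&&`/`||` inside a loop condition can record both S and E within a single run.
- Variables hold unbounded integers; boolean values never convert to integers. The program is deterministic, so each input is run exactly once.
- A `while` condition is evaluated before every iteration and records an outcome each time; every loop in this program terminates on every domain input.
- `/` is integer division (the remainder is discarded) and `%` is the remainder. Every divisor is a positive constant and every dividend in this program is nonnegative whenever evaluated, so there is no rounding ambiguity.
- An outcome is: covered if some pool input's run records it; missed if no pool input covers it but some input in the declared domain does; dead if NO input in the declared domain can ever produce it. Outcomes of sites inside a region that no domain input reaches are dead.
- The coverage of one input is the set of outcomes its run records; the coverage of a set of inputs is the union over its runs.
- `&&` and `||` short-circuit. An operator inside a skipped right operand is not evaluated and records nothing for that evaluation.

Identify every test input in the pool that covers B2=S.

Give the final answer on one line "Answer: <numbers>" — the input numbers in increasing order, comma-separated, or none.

input #1 (r=4, x=-2): hits B2=S
input #2 (r=8, x=-3): hits B2=S
input #3 (r=1, x=1): never hits B2=S
input #4 (r=8, x=6): hits B2=S
input #5 (r=3, x=-4): hits B2=S
input #6 (r=3, x=5): hits B2=S

Answer: 1, 2, 4, 5, 6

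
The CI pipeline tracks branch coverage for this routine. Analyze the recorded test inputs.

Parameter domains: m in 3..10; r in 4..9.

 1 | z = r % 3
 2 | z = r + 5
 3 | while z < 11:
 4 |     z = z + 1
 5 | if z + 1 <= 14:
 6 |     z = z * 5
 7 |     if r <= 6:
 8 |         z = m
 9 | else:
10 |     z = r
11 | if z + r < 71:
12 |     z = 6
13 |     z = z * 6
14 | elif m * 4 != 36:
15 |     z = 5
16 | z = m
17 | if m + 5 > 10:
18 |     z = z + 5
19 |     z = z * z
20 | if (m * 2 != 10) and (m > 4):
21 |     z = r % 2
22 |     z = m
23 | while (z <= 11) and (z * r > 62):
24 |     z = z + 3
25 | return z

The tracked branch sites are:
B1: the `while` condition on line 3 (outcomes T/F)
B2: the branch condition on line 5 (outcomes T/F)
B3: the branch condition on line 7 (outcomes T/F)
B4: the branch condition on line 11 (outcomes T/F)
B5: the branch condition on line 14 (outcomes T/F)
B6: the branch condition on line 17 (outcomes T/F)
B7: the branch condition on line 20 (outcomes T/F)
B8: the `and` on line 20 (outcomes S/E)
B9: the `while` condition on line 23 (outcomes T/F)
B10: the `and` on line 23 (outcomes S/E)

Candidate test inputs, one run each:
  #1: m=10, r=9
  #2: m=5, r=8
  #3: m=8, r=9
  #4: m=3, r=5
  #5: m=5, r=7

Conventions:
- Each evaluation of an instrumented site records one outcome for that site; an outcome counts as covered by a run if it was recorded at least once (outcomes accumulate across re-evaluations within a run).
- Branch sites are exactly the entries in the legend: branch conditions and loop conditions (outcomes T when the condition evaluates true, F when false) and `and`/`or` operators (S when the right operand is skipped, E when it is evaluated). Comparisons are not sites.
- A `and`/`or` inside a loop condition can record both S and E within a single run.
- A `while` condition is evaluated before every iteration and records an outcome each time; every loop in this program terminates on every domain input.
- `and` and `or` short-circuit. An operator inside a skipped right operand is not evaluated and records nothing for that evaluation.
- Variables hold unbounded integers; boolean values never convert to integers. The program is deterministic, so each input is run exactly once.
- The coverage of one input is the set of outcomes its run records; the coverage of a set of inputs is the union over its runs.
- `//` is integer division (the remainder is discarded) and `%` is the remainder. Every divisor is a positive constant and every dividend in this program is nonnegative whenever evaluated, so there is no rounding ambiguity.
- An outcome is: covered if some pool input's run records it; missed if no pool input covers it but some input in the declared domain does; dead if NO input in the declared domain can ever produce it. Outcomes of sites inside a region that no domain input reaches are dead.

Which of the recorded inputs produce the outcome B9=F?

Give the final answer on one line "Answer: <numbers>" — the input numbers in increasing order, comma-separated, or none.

input #1 (m=10, r=9): produces B9=F
input #2 (m=5, r=8): produces B9=F
input #3 (m=8, r=9): produces B9=F
input #4 (m=3, r=5): produces B9=F
input #5 (m=5, r=7): produces B9=F

Answer: 1, 2, 3, 4, 5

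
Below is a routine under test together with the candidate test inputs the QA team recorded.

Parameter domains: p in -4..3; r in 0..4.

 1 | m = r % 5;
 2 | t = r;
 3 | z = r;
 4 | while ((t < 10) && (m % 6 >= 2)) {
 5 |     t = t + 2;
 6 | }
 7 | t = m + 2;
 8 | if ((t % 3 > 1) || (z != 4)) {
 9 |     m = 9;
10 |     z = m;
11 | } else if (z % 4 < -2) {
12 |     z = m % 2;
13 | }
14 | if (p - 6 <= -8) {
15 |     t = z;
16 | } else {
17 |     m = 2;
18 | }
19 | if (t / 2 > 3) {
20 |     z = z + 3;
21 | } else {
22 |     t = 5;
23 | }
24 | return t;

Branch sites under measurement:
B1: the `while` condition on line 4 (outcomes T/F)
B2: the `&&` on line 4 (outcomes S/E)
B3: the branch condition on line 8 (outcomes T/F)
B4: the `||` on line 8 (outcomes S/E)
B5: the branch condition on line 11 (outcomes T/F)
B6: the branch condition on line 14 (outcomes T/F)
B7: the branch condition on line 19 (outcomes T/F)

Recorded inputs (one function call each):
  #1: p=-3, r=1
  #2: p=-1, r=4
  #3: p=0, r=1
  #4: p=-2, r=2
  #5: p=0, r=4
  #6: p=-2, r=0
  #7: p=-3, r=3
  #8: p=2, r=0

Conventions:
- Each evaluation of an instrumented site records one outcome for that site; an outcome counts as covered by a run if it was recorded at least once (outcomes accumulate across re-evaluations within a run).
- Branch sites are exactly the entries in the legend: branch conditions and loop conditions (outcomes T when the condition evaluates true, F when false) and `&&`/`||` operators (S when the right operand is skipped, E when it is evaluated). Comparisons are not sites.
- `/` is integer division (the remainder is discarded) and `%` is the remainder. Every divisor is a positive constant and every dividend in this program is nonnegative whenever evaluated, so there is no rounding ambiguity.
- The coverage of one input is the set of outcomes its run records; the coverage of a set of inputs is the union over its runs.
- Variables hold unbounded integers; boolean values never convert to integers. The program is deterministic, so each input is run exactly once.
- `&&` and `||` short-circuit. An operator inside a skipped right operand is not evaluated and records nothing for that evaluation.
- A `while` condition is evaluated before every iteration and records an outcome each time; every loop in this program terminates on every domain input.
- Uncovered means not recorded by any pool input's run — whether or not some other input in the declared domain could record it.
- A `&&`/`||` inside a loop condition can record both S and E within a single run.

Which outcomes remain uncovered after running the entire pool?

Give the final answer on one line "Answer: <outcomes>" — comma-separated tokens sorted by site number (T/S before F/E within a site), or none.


input #1, p=-3, r=1: events B2->E, B1->F, B4->E, B3->T, B6->T, B7->T; outcomes B1=F, B2=E, B3=T, B4=E, B6=T, B7=T
input #2, p=-1, r=4: events B2->E, B1->T, B2->E, B1->T, B2->E, B1->T, B2->S, B1->F, B4->E, B3->F, B5->F, B6->F, B7->F; outcomes B1=T, B1=F, B2=S, B2=E, B3=F, B4=E, B5=F, B6=F, B7=F
input #3, p=0, r=1: events B2->E, B1->F, B4->E, B3->T, B6->F, B7->F; outcomes B1=F, B2=E, B3=T, B4=E, B6=F, B7=F
input #4, p=-2, r=2: events B2->E, B1->T, B2->E, B1->T, B2->E, B1->T, B2->E, B1->T, B2->S, B1->F, B4->E, B3->T, B6->T, B7->T; outcomes B1=T, B1=F, B2=S, B2=E, B3=T, B4=E, B6=T, B7=T
input #5, p=0, r=4: events B2->E, B1->T, B2->E, B1->T, B2->E, B1->T, B2->S, B1->F, B4->E, B3->F, B5->F, B6->F, B7->F; outcomes B1=T, B1=F, B2=S, B2=E, B3=F, B4=E, B5=F, B6=F, B7=F
input #6, p=-2, r=0: events B2->E, B1->F, B4->S, B3->T, B6->T, B7->T; outcomes B1=F, B2=E, B3=T, B4=S, B6=T, B7=T
input #7, p=-3, r=3: events B2->E, B1->T, B2->E, B1->T, B2->E, B1->T, B2->E, B1->T, B2->S, B1->F, B4->S, B3->T, B6->T, B7->T; outcomes B1=T, B1=F, B2=S, B2=E, B3=T, B4=S, B6=T, B7=T
input #8, p=2, r=0: events B2->E, B1->F, B4->S, B3->T, B6->F, B7->F; outcomes B1=F, B2=E, B3=T, B4=S, B6=F, B7=F
union over the pool: B1=T, B1=F, B2=S, B2=E, B3=T, B3=F, B4=S, B4=E, B5=F, B6=T, B6=F, B7=T, B7=F
uncovered (1 of 14): B5=T
Answer: B5=T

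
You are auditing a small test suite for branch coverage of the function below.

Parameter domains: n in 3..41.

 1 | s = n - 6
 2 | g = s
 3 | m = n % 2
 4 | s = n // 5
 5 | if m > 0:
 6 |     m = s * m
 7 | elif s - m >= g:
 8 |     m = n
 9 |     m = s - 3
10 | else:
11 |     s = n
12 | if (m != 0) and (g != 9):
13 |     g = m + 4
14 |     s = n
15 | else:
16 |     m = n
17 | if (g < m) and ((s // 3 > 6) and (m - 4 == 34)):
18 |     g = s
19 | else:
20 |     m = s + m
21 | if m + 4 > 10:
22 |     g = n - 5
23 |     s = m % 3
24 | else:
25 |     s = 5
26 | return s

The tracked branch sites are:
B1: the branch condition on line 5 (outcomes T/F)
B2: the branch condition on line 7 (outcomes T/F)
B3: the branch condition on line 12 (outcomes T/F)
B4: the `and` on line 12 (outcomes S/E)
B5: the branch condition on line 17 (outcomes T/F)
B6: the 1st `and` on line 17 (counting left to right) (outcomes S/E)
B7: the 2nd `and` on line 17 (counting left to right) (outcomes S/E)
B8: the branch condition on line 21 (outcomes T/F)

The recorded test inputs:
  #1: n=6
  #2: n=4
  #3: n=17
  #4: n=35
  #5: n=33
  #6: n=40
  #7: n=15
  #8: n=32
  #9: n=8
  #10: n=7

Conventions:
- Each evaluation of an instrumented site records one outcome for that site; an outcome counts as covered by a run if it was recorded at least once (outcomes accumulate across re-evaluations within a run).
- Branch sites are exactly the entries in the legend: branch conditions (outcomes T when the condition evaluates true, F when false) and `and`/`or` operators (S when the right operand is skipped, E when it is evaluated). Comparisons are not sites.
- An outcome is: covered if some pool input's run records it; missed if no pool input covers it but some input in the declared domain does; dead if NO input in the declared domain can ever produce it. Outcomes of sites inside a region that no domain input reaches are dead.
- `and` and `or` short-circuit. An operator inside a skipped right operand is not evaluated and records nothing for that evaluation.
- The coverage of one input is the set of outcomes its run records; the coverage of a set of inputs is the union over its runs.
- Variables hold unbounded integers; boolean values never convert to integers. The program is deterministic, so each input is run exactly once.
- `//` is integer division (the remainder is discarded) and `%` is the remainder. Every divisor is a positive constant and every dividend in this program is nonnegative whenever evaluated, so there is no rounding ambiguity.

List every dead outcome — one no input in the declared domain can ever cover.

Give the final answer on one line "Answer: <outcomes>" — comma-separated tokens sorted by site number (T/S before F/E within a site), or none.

exhaustive pass over the 39-input domain:
  reachable outcomes have witnesses, e.g. B1=T (e.g. n=3), B1=F (e.g. n=4), B2=T (e.g. n=4), B2=F (e.g. n=8)

Answer: none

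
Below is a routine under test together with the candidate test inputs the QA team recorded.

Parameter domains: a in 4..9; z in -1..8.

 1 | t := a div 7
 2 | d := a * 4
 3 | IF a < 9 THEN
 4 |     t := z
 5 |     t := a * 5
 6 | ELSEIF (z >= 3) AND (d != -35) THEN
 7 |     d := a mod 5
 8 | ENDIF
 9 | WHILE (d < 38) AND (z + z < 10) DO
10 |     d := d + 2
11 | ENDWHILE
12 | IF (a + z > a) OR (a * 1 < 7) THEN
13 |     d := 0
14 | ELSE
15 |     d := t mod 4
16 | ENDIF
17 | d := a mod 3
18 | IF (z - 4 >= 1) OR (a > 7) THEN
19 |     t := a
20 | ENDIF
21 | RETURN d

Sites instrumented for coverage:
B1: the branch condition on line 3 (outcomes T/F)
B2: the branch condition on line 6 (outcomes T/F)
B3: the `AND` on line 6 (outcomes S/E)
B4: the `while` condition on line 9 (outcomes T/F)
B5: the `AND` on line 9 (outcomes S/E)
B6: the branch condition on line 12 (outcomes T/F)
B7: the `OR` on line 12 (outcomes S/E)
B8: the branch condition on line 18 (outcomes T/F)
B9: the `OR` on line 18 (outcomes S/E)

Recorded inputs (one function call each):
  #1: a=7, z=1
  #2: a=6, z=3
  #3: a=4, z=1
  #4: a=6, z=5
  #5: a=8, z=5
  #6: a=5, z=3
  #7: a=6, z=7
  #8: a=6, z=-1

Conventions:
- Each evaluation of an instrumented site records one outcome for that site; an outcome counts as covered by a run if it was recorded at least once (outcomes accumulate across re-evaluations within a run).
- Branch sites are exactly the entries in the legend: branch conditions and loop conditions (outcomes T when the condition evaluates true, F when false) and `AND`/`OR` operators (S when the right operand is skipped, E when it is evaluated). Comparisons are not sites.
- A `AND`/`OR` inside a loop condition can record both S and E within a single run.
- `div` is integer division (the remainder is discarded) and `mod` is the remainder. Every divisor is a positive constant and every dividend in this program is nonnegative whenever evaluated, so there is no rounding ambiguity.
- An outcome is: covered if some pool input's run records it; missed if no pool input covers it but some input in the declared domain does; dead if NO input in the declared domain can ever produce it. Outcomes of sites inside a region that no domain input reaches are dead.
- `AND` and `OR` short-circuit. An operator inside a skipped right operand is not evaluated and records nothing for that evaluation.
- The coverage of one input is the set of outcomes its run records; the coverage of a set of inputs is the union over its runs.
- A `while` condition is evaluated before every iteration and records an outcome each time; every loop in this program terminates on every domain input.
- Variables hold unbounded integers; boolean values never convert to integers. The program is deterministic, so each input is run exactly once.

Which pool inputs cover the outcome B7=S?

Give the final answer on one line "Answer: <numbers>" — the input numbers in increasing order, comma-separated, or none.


input #1 (a=7, z=1): records B7=S
input #2 (a=6, z=3): records B7=S
input #3 (a=4, z=1): records B7=S
input #4 (a=6, z=5): records B7=S
input #5 (a=8, z=5): records B7=S
input #6 (a=5, z=3): records B7=S
input #7 (a=6, z=7): records B7=S
input #8 (a=6, z=-1): does not record B7=S
Answer: 1, 2, 3, 4, 5, 6, 7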